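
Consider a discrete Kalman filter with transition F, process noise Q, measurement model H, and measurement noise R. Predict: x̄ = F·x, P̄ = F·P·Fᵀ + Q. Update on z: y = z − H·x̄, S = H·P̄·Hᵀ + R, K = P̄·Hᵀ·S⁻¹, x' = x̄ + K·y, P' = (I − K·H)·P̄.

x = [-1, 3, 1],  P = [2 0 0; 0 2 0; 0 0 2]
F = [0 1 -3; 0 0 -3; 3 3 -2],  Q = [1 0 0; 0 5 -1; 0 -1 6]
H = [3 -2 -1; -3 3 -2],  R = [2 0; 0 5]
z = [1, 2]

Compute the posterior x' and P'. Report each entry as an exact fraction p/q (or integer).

x' = [-2556/1007, -3335/1007, -2043/1007]
P' = [265227/19133 337446/19133 114291/19133; 337446/19133 434213/19133 146078/19133; 114291/19133 146078/19133 63713/19133]

x̄ = F·x = [0, -3, 4]
P̄ = F·P·Fᵀ + Q = [21 18 18; 18 23 11; 18 11 50]
y = z − H·x̄ = [-1, 19]
S = H·P̄·Hᵀ + R = [53 0; 0 361]
K = P̄·Hᵀ·S⁻¹ = [9/53 -45/361; -3/53 -7/361; -18/53 -121/361]
x' = x̄ + K·y = [-2556/1007, -3335/1007, -2043/1007]
P' = (I − K·H)·P̄ = [265227/19133 337446/19133 114291/19133; 337446/19133 434213/19133 146078/19133; 114291/19133 146078/19133 63713/19133]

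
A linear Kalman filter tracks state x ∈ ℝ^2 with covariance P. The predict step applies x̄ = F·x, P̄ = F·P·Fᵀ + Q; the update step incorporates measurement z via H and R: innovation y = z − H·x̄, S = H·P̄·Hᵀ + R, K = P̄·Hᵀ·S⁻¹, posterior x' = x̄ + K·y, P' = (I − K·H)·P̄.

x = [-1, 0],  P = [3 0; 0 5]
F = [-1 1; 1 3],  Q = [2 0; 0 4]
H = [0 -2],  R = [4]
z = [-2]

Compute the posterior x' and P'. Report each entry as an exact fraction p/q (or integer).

x̄ = F·x = [1, -1]
P̄ = F·P·Fᵀ + Q = [10 12; 12 52]
y = z − H·x̄ = [-4]
S = H·P̄·Hᵀ + R = [212]
K = P̄·Hᵀ·S⁻¹ = [-6/53; -26/53]
x' = x̄ + K·y = [77/53, 51/53]
P' = (I − K·H)·P̄ = [386/53 12/53; 12/53 52/53]

x' = [77/53, 51/53]
P' = [386/53 12/53; 12/53 52/53]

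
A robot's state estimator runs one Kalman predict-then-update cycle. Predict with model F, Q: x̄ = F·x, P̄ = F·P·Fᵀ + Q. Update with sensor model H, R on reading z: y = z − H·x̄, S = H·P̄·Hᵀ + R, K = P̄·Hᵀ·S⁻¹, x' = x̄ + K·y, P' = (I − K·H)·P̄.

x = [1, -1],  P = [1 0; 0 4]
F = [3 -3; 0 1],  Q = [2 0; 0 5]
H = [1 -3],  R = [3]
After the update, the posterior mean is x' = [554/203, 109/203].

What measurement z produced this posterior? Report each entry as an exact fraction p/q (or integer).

z = [1]

x̄ = F·x = [6, -1]
P̄ = F·P·Fᵀ + Q = [47 -12; -12 9]
S = H·P̄·Hᵀ + R = [203]
K = P̄·Hᵀ·S⁻¹ = [83/203; -39/203]
x' − x̄ = [-664/203, 312/203] = K·y
y = (KᵀK)⁻¹·Kᵀ·(x' − x̄) = [-8]
z = y + H·x̄ = [-8] + [9] = [1]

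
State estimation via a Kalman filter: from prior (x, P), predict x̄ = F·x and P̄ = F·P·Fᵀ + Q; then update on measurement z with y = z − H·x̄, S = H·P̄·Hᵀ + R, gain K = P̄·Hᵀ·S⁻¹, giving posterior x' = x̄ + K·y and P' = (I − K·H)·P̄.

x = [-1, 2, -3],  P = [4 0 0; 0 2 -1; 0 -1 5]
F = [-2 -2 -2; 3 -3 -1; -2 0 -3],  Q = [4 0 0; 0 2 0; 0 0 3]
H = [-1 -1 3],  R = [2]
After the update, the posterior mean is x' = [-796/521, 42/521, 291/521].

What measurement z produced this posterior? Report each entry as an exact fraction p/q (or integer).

z = [3]

x̄ = F·x = [4, -6, 11]
P̄ = F·P·Fᵀ + Q = [40 -10 40; -10 55 -18; 40 -18 64]
S = H·P̄·Hᵀ + R = [521]
K = P̄·Hᵀ·S⁻¹ = [90/521; -99/521; 170/521]
x' − x̄ = [-2880/521, 3168/521, -5440/521] = K·y
y = (KᵀK)⁻¹·Kᵀ·(x' − x̄) = [-32]
z = y + H·x̄ = [-32] + [35] = [3]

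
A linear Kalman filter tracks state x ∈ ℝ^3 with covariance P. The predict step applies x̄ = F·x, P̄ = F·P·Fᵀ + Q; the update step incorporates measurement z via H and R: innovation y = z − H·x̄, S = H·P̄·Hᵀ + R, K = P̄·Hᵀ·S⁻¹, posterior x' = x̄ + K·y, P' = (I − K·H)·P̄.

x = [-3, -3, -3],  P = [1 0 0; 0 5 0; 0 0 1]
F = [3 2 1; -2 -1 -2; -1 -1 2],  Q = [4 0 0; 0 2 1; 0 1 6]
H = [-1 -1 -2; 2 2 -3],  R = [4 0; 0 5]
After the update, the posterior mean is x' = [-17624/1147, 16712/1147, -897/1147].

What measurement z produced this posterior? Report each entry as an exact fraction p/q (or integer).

z = [2, 1]

x̄ = F·x = [-18, 15, 0]
P̄ = F·P·Fᵀ + Q = [34 -18 -11; -18 15 4; -11 4 16]
S = H·P̄·Hᵀ + R = [53 77; 77 285]
K = P̄·Hᵀ·S⁻¹ = [-3295/9176 2983/9176; -39/9176 -569/9176; -2351/9176 -1361/9176]
x' − x̄ = [3022/1147, -493/1147, -897/1147] = K·y
y = (KᵀK)⁻¹·Kᵀ·(x' − x̄) = [-1, 7]
z = y + H·x̄ = [-1, 7] + [3, -6] = [2, 1]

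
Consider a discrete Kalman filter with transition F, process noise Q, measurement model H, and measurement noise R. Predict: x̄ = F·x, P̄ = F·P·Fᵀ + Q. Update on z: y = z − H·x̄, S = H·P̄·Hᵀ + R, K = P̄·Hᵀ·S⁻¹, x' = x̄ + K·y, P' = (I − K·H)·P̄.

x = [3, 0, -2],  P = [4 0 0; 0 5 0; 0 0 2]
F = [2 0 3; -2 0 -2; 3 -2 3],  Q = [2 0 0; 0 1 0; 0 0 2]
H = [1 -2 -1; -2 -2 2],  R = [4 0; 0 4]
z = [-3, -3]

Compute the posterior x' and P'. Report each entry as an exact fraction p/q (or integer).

x̄ = F·x = [0, -2, 3]
P̄ = F·P·Fᵀ + Q = [36 -28 42; -28 25 -36; 42 -36 76]
y = z − H·x̄ = [-4, -13]
S = H·P̄·Hᵀ + R = [100 60; 60 280]
K = P̄·Hᵀ·S⁻¹ = [124/305 19/122; -39/122 -51/305; 28/305 293/610]
x' = x̄ + K·y = [-2227/610, 443/305, -2203/610]
P' = (I − K·H)·P̄ = [310/61 -197/305 1448/305; -197/305 164/305 -27/61; 1448/305 -27/61 1606/305]

x' = [-2227/610, 443/305, -2203/610]
P' = [310/61 -197/305 1448/305; -197/305 164/305 -27/61; 1448/305 -27/61 1606/305]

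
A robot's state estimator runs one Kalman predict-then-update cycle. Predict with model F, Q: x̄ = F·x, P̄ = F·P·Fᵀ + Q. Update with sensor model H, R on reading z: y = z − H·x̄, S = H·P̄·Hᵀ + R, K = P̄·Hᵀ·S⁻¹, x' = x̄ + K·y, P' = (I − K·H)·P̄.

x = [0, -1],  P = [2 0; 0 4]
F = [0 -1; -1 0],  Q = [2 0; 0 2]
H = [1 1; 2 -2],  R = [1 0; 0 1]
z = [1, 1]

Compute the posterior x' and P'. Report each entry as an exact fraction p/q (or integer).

x' = [109/145, 104/435]
P' = [42/145 24/145; 24/145 124/435]

x̄ = F·x = [1, 0]
P̄ = F·P·Fᵀ + Q = [6 0; 0 4]
y = z − H·x̄ = [0, -1]
S = H·P̄·Hᵀ + R = [11 4; 4 41]
K = P̄·Hᵀ·S⁻¹ = [66/145 36/145; 196/435 -104/435]
x' = x̄ + K·y = [109/145, 104/435]
P' = (I − K·H)·P̄ = [42/145 24/145; 24/145 124/435]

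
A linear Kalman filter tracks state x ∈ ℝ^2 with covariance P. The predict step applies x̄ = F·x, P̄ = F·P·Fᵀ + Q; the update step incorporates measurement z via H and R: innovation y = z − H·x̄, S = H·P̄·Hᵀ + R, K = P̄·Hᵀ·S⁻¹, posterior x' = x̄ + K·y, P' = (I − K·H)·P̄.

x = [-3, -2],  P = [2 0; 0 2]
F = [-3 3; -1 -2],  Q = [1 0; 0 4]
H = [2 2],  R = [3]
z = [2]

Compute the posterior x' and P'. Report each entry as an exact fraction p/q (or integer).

x̄ = F·x = [3, 7]
P̄ = F·P·Fᵀ + Q = [37 -6; -6 14]
y = z − H·x̄ = [-18]
S = H·P̄·Hᵀ + R = [159]
K = P̄·Hᵀ·S⁻¹ = [62/159; 16/159]
x' = x̄ + K·y = [-213/53, 275/53]
P' = (I − K·H)·P̄ = [2039/159 -1946/159; -1946/159 1970/159]

x' = [-213/53, 275/53]
P' = [2039/159 -1946/159; -1946/159 1970/159]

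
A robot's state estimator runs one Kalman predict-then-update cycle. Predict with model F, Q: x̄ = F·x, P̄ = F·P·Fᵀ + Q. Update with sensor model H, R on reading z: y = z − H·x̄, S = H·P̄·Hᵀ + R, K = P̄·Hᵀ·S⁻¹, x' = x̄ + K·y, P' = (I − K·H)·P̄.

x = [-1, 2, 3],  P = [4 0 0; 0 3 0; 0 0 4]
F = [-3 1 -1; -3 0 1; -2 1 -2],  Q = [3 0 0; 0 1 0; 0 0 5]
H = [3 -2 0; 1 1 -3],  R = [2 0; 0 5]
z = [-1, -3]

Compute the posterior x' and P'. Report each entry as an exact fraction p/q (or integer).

x' = [33179/23999, 60591/23999, 218/103]
P' = [334586/23999 489876/23999 1148/103; 489876/23999 728599/23999 1695/103; 1148/103 1695/103 976/103]

x̄ = F·x = [2, 6, -2]
P̄ = F·P·Fᵀ + Q = [46 32 35; 32 41 16; 35 16 40]
y = z − H·x̄ = [5, -17]
S = H·P̄·Hᵀ + R = [196 -131; -131 210]
K = P̄·Hᵀ·S⁻¹ = [12003/23999 4402/23999; 6215/23999 6734/23999; 27/103 -17/103]
x' = x̄ + K·y = [33179/23999, 60591/23999, 218/103]
P' = (I − K·H)·P̄ = [334586/23999 489876/23999 1148/103; 489876/23999 728599/23999 1695/103; 1148/103 1695/103 976/103]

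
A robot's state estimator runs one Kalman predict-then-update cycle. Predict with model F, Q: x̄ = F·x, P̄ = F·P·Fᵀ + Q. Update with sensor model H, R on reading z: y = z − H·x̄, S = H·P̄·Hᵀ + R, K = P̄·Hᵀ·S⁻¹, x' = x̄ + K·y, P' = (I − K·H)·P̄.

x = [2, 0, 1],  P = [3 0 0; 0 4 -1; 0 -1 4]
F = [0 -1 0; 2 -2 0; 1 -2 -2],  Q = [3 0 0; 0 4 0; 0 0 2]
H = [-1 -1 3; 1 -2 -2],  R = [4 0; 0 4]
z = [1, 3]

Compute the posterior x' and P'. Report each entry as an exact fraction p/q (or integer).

x̄ = F·x = [0, 4, 0]
P̄ = F·P·Fᵀ + Q = [7 8 6; 8 32 18; 6 18 29]
y = z − H·x̄ = [5, 11]
S = H·P̄·Hᵀ + R = [176 -151; -151 343]
K = P̄·Hᵀ·S⁻¹ = [-2142/37567 -3243/37567; -9090/37567 -14078/37567; 8321/37567 -5975/37567]
x' = x̄ + K·y = [-46383/37567, -50040/37567, -24120/37567]
P' = (I − K·H)·P̄ = [201292/37567 32168/37567 74964/37567; 32168/37567 34228/37567 10012/37567; 74964/37567 10012/37567 39420/37567]

x' = [-46383/37567, -50040/37567, -24120/37567]
P' = [201292/37567 32168/37567 74964/37567; 32168/37567 34228/37567 10012/37567; 74964/37567 10012/37567 39420/37567]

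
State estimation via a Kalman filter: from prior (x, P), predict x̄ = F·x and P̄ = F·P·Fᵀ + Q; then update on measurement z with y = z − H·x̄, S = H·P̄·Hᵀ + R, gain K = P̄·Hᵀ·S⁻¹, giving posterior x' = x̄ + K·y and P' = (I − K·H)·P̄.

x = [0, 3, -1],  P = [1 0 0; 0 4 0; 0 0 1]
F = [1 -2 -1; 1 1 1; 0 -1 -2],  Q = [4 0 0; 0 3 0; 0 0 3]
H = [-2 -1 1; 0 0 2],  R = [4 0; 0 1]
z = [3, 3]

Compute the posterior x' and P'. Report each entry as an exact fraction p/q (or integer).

x̄ = F·x = [-5, 2, -1]
P̄ = F·P·Fᵀ + Q = [22 -8 10; -8 9 -6; 10 -6 11]
y = z − H·x̄ = [-4, 5]
S = H·P̄·Hᵀ + R = [52 -6; -6 45]
K = P̄·Hᵀ·S⁻¹ = [-175/384 221/576; -3/256 -103/384; -1/768 563/1152]
x' = x̄ + K·y = [-725/576, 271/384, 1669/1152]
P' = (I − K·H)·P̄ = [1427/576 -1129/384 221/1152; -1129/384 1483/256 -103/768; 221/1152 -103/768 563/2304]

x' = [-725/576, 271/384, 1669/1152]
P' = [1427/576 -1129/384 221/1152; -1129/384 1483/256 -103/768; 221/1152 -103/768 563/2304]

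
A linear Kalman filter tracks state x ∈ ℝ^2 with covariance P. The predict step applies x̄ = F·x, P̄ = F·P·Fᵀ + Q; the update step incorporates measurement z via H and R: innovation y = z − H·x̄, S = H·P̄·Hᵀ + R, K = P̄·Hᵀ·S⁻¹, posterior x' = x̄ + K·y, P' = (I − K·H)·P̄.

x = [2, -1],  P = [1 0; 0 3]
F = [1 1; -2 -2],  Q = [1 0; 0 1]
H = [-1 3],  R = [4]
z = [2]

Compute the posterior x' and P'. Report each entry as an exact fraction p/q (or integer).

x' = [-17/70, 37/70]
P' = [209/210 31/210; 31/210 89/210]

x̄ = F·x = [1, -2]
P̄ = F·P·Fᵀ + Q = [5 -8; -8 17]
y = z − H·x̄ = [9]
S = H·P̄·Hᵀ + R = [210]
K = P̄·Hᵀ·S⁻¹ = [-29/210; 59/210]
x' = x̄ + K·y = [-17/70, 37/70]
P' = (I − K·H)·P̄ = [209/210 31/210; 31/210 89/210]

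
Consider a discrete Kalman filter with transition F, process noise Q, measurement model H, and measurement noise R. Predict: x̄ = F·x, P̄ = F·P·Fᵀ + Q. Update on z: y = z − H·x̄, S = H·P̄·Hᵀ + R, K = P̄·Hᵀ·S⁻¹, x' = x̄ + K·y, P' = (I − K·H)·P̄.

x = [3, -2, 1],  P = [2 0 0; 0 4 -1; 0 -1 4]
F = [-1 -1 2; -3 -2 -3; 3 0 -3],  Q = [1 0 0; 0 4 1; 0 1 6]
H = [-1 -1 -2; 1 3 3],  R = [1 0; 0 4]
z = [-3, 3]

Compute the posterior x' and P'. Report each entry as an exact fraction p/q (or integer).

x̄ = F·x = [1, -8, 6]
P̄ = F·P·Fᵀ + Q = [27 -9 -33; -9 62 13; -33 13 60]
y = z − H·x̄ = [2, 8]
S = H·P̄·Hᵀ + R = [232 -489; -489 1111]
K = P̄·Hᵀ·S⁻¹ = [4917/18631 504/18631; 17855/18631 11481/18631; -20146/18631 -5748/18631]
x' = x̄ + K·y = [32497/18631, -21490/18631, 25510/18631]
P' = (I − K·H)·P̄ = [316917/18631 111900/18631 -216867/18631; 111900/18631 85771/18631 -107763/18631; -216867/18631 -107763/18631 172388/18631]

x' = [32497/18631, -21490/18631, 25510/18631]
P' = [316917/18631 111900/18631 -216867/18631; 111900/18631 85771/18631 -107763/18631; -216867/18631 -107763/18631 172388/18631]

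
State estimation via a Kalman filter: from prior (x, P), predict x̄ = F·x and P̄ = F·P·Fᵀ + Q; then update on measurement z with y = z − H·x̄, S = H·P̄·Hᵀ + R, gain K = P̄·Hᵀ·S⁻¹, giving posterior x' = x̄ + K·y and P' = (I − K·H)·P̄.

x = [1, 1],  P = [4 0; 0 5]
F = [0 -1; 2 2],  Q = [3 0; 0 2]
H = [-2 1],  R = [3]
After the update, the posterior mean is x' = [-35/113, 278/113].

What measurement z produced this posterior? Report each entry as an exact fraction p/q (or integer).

x̄ = F·x = [-1, 4]
P̄ = F·P·Fᵀ + Q = [8 -10; -10 38]
S = H·P̄·Hᵀ + R = [113]
K = P̄·Hᵀ·S⁻¹ = [-26/113; 58/113]
x' − x̄ = [78/113, -174/113] = K·y
y = (KᵀK)⁻¹·Kᵀ·(x' − x̄) = [-3]
z = y + H·x̄ = [-3] + [6] = [3]

z = [3]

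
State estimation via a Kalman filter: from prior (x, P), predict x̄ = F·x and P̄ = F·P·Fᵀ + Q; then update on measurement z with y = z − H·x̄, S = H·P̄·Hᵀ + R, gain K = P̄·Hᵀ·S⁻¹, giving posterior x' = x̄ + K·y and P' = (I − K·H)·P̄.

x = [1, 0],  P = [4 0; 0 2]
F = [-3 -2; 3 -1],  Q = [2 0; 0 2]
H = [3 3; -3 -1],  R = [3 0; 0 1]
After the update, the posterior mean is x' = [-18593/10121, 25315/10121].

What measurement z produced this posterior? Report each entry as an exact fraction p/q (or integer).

x̄ = F·x = [-3, 3]
P̄ = F·P·Fᵀ + Q = [46 -32; -32 40]
S = H·P̄·Hᵀ + R = [201 -150; -150 263]
K = P̄·Hᵀ·S⁻¹ = [-1618/10121 -5002/10121; 4904/10121 4952/10121]
x' − x̄ = [11770/10121, -5048/10121] = K·y
y = (KᵀK)⁻¹·Kᵀ·(x' − x̄) = [2, -3]
z = y + H·x̄ = [2, -3] + [0, 6] = [2, 3]

z = [2, 3]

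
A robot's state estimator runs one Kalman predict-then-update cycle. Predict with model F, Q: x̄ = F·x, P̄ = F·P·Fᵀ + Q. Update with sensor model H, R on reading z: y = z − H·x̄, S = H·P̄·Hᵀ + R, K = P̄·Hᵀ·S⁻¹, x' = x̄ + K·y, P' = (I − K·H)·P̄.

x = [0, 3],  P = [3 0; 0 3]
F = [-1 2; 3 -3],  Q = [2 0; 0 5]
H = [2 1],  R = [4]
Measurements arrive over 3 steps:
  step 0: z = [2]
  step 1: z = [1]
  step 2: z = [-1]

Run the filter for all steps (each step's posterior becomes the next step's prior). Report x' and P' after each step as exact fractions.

step 0: x̄ = F·x = [6, -9]
step 0: P̄ = F·P·Fᵀ + Q = [17 -27; -27 59]
step 0: y = z − H·x̄ = [-1]
step 0: S = H·P̄·Hᵀ + R = [23]
step 0: K = P̄·Hᵀ·S⁻¹ = [7/23; 5/23]
step 0: x' = x̄ + K·y = [131/23, -212/23]
step 0: P' = (I − K·H)·P̄ = [342/23 -656/23; -656/23 1332/23]
step 1: x̄ = F·x = [-555/23, 1029/23]
step 1: P̄ = F·P·Fᵀ + Q = [8340/23 -14922/23; -14922/23 26989/23]
step 1: y = z − H·x̄ = [104/23]
step 1: S = H·P̄·Hᵀ + R = [753/23]
step 1: K = P̄·Hᵀ·S⁻¹ = [586/251; -2855/753]
step 1: x' = x̄ + K·y = [-3407/251, 20779/753]
step 1: P' = (I − K·H)·P̄ = [46224/251 -90104/251; -90104/251 529204/753]
step 2: x̄ = F·x = [51779/753, -31000/251]
step 2: P̄ = F·P·Fᵀ + Q = [3338242/753 -2008016/251; -2008016/251 3626755/251]
step 2: y = z − H·x̄ = [-11311/753]
step 2: S = H·P̄·Hᵀ + R = [140053/753]
step 2: K = P̄·Hᵀ·S⁻¹ = [652436/140053; -1167831/140053]
step 2: x' = x̄ + K·y = [-169853/140053, 244897/140053]
step 2: P' = (I − K·H)·P̄ = [55588410/140053 -108567076/140053; -108567076/140053 212462828/140053]

step 0: x' = [131/23, -212/23], P' = [342/23 -656/23; -656/23 1332/23]
step 1: x' = [-3407/251, 20779/753], P' = [46224/251 -90104/251; -90104/251 529204/753]
step 2: x' = [-169853/140053, 244897/140053], P' = [55588410/140053 -108567076/140053; -108567076/140053 212462828/140053]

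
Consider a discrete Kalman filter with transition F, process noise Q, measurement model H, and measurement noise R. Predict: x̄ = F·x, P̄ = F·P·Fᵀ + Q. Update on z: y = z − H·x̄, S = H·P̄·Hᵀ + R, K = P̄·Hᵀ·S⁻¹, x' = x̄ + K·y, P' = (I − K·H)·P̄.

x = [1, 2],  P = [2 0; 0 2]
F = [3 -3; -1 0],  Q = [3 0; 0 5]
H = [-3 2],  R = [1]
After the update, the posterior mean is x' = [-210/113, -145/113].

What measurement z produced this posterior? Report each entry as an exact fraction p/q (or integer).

z = [3]

x̄ = F·x = [-3, -1]
P̄ = F·P·Fᵀ + Q = [39 -6; -6 7]
S = H·P̄·Hᵀ + R = [452]
K = P̄·Hᵀ·S⁻¹ = [-129/452; 8/113]
x' − x̄ = [129/113, -32/113] = K·y
y = (KᵀK)⁻¹·Kᵀ·(x' − x̄) = [-4]
z = y + H·x̄ = [-4] + [7] = [3]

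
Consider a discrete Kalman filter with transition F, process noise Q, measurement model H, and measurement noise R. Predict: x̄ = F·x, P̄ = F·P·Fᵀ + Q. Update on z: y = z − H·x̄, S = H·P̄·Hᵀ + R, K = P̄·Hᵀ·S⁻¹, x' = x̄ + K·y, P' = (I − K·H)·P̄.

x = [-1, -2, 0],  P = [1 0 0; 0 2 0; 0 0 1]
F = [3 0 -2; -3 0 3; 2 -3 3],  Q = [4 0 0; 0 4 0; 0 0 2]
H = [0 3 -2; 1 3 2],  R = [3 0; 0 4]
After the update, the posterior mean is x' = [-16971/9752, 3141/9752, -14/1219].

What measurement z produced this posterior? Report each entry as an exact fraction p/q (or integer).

z = [1, -1]

x̄ = F·x = [-3, 3, 4]
P̄ = F·P·Fᵀ + Q = [17 -15 0; -15 22 3; 0 3 33]
S = H·P̄·Hᵀ + R = [297 21; 21 297]
K = P̄·Hᵀ·S⁻¹ = [-4259/29256 -819/9752; 1847/9752 1741/9752; -257/1219 326/1219]
x' − x̄ = [12285/9752, -26115/9752, -4890/1219] = K·y
y = (KᵀK)⁻¹·Kᵀ·(x' − x̄) = [0, -15]
z = y + H·x̄ = [0, -15] + [1, 14] = [1, -1]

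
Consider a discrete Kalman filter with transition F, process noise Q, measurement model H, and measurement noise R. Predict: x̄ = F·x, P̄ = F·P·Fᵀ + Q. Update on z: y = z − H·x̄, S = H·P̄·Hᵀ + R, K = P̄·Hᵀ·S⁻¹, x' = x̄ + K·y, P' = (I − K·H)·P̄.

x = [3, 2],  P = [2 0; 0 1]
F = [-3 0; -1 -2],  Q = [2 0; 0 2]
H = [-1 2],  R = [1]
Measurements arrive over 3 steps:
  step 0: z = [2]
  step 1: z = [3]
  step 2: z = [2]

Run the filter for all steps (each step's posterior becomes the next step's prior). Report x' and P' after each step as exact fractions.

step 0: x̄ = F·x = [-9, -7]
step 0: P̄ = F·P·Fᵀ + Q = [20 6; 6 8]
step 0: y = z − H·x̄ = [7]
step 0: S = H·P̄·Hᵀ + R = [29]
step 0: K = P̄·Hᵀ·S⁻¹ = [-8/29; 10/29]
step 0: x' = x̄ + K·y = [-317/29, -133/29]
step 0: P' = (I − K·H)·P̄ = [516/29 254/29; 254/29 132/29]
step 1: x̄ = F·x = [951/29, 583/29]
step 1: P̄ = F·P·Fᵀ + Q = [4702/29 3072/29; 3072/29 2118/29]
step 1: y = z − H·x̄ = [-128/29]
step 1: S = H·P̄·Hᵀ + R = [915/29]
step 1: K = P̄·Hᵀ·S⁻¹ = [1442/915; 388/305]
step 1: x' = x̄ + K·y = [23641/915, 4419/305]
step 1: P' = (I − K·H)·P̄ = [76654/915 13016/305; 13016/305 6702/305]
step 2: x̄ = F·x = [-23641/305, -10031/183]
step 2: P̄ = F·P·Fᵀ + Q = [230572/305 30950/61; 30950/61 63020/183]
step 2: y = z − H·x̄ = [31217/915]
step 2: S = H·P̄·Hᵀ + R = [96031/915]
step 2: K = P̄·Hᵀ·S⁻¹ = [236784/96031; 165950/96031]
step 2: x' = x̄ + K·y = [634841/96031, 397843/96031]
step 2: P' = (I − K·H)·P̄ = [11321876/96031 5779330/96031; 5779330/96031 2972640/96031]

step 0: x' = [-317/29, -133/29], P' = [516/29 254/29; 254/29 132/29]
step 1: x' = [23641/915, 4419/305], P' = [76654/915 13016/305; 13016/305 6702/305]
step 2: x' = [634841/96031, 397843/96031], P' = [11321876/96031 5779330/96031; 5779330/96031 2972640/96031]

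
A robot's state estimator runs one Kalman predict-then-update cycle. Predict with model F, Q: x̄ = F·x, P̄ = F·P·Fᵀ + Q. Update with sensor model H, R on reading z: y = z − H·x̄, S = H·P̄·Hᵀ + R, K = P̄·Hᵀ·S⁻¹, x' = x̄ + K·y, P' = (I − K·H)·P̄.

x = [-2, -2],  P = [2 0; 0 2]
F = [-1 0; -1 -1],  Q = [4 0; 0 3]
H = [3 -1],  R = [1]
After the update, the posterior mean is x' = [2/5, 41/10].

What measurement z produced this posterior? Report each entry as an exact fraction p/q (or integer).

x̄ = F·x = [2, 4]
P̄ = F·P·Fᵀ + Q = [6 2; 2 7]
S = H·P̄·Hᵀ + R = [50]
K = P̄·Hᵀ·S⁻¹ = [8/25; -1/50]
x' − x̄ = [-8/5, 1/10] = K·y
y = (KᵀK)⁻¹·Kᵀ·(x' − x̄) = [-5]
z = y + H·x̄ = [-5] + [2] = [-3]

z = [-3]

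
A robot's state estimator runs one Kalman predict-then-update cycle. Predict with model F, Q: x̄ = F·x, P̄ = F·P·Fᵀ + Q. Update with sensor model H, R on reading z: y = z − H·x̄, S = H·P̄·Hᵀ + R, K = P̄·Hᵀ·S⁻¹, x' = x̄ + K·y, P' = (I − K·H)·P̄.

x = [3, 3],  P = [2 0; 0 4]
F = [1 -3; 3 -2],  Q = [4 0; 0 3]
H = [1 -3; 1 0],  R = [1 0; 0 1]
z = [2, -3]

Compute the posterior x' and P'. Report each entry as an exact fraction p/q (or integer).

x̄ = F·x = [-6, 3]
P̄ = F·P·Fᵀ + Q = [42 30; 30 37]
y = z − H·x̄ = [17, 3]
S = H·P̄·Hᵀ + R = [196 -48; -48 43]
K = P̄·Hᵀ·S⁻¹ = [-12/1531 1482/1531; -2043/6124 498/1531]
x' = x̄ + K·y = [-4944/1531, -10383/6124]
P' = (I − K·H)·P̄ = [1482/1531 498/1531; 498/1531 1345/6124]

x' = [-4944/1531, -10383/6124]
P' = [1482/1531 498/1531; 498/1531 1345/6124]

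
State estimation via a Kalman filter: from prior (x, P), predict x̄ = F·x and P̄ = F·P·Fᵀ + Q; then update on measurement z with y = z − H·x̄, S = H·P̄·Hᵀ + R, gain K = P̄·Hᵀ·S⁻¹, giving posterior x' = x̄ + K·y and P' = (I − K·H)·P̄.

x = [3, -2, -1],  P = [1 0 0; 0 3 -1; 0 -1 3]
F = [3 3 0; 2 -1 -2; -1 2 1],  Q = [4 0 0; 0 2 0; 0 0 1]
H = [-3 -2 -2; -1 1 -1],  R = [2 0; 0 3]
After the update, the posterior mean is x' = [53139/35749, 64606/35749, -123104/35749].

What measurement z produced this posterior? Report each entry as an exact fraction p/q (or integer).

x̄ = F·x = [3, 10, -8]
P̄ = F·P·Fᵀ + Q = [40 3 12; 3 17 -9; 12 -9 13]
S = H·P̄·Hᵀ + R = [590 169; 169 109]
K = P̄·Hᵀ·S⁻¹ = [-8069/35749 -3560/35749; -6612/35749 17795/35749; 950/35749 -12624/35749]
x' − x̄ = [-54108/35749, -292884/35749, 162888/35749] = K·y
y = (KᵀK)⁻¹·Kᵀ·(x' − x̄) = [12, -12]
z = y + H·x̄ = [12, -12] + [-13, 15] = [-1, 3]

z = [-1, 3]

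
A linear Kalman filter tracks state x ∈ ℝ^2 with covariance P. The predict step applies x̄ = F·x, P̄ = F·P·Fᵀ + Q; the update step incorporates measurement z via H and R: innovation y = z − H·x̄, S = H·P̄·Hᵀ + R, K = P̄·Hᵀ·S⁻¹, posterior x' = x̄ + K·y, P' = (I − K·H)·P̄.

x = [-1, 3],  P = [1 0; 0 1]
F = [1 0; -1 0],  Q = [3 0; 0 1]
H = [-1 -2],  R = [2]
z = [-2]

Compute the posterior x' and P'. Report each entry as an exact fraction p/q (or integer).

x' = [-4/5, 13/10]
P' = [18/5 -8/5; -8/5 11/10]

x̄ = F·x = [-1, 1]
P̄ = F·P·Fᵀ + Q = [4 -1; -1 2]
y = z − H·x̄ = [-1]
S = H·P̄·Hᵀ + R = [10]
K = P̄·Hᵀ·S⁻¹ = [-1/5; -3/10]
x' = x̄ + K·y = [-4/5, 13/10]
P' = (I − K·H)·P̄ = [18/5 -8/5; -8/5 11/10]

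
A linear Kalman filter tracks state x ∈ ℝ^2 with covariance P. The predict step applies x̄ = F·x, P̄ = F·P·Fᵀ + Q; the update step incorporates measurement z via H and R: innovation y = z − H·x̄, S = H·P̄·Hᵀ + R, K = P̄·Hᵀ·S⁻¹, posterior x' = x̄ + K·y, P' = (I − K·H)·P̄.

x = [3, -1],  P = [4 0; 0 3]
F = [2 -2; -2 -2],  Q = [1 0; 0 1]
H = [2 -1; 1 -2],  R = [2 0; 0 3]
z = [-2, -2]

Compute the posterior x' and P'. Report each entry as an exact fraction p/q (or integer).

x' = [-67/142, 55/71]
P' = [9249/8236 4113/4118; 4113/4118 2931/2059]

x̄ = F·x = [8, -4]
P̄ = F·P·Fᵀ + Q = [29 -4; -4 29]
y = z − H·x̄ = [-22, -18]
S = H·P̄·Hᵀ + R = [163 136; 136 164]
K = P̄·Hᵀ·S⁻¹ = [1284/2059 -2401/8236; 591/2059 -2537/4118]
x' = x̄ + K·y = [-67/142, 55/71]
P' = (I − K·H)·P̄ = [9249/8236 4113/4118; 4113/4118 2931/2059]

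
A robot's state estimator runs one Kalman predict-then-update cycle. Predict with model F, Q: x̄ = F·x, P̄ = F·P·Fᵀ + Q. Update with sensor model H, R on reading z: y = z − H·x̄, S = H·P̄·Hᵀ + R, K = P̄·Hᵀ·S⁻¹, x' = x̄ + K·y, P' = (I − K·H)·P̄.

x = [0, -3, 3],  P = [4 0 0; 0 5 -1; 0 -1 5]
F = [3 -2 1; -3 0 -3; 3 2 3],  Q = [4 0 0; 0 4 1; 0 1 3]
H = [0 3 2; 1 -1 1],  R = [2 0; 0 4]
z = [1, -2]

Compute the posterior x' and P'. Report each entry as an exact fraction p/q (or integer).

x' = [-15913/83238, 12264/13873, -25301/27746]
P' = [1404365/83238 88367/13873 -271493/27746; 88367/13873 43164/13873 -63223/13873; -271493/27746 -63223/13873 198779/27746]

x̄ = F·x = [9, -9, 3]
P̄ = F·P·Fᵀ + Q = [69 -57 35; -57 85 -74; 35 -74 92]
y = z − H·x̄ = [22, -23]
S = H·P̄·Hᵀ + R = [247 -246; -246 582]
K = P̄·Hᵀ·S⁻¹ = [-3196/13873 14921/83238; 1523/13873 -4505/13873; 4555/13873 13433/27746]
x' = x̄ + K·y = [-15913/83238, 12264/13873, -25301/27746]
P' = (I − K·H)·P̄ = [1404365/83238 88367/13873 -271493/27746; 88367/13873 43164/13873 -63223/13873; -271493/27746 -63223/13873 198779/27746]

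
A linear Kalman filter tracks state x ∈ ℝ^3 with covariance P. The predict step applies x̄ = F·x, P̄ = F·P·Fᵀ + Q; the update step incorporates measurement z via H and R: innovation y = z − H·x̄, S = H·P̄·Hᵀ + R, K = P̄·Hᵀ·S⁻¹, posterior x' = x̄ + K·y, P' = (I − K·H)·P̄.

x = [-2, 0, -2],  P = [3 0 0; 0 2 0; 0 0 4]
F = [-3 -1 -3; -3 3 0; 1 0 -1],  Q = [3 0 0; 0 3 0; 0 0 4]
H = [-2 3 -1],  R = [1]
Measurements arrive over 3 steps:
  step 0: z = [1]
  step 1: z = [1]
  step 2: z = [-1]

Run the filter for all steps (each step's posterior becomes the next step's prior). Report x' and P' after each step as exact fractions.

step 0: x̄ = F·x = [12, 6, 0]
step 0: P̄ = F·P·Fᵀ + Q = [68 21 3; 21 48 -9; 3 -9 11]
step 0: y = z − H·x̄ = [7]
step 0: S = H·P̄·Hᵀ + R = [530]
step 0: K = P̄·Hᵀ·S⁻¹ = [-38/265; 111/530; -22/265]
step 0: x' = x̄ + K·y = [2914/265, 3957/530, -154/265]
step 0: P' = (I − K·H)·P̄ = [15132/265 9783/265 -877/265; 9783/265 13119/530 57/265; -877/265 57/265 1947/265]
step 1: x̄ = F·x = [-20517/530, -5613/530, 3068/265]
step 1: P̄ = F·P·Fᵀ + Q = [408639/530 98811/530 -49281/265; 98811/530 39849/530 -18849/265; -49281/265 -18849/265 19893/265]
step 1: y = z − H·x̄ = [-17529/530]
step 1: S = H·P̄·Hᵀ + R = [679721/530]
step 1: K = P̄·Hᵀ·S⁻¹ = [-422283/679721; -40377/679721; 44244/679721]
step 1: x' = x̄ + K·y = [-12346485/679721, -5863218/679721, 6406066/679721]
step 1: P' = (I − K·H)·P̄ = [187618071/679721 94553568/679721 -91153155/679721; 94553568/679721 48030000/679721 -44976759/679721; -91153155/679721 -44976759/679721 47331789/679721]
step 2: x̄ = F·x = [23684475/679721, 2778543/97103, -18752551/679721]
step 2: P̄ = F·P·Fᵀ + Q = [821321967/679721 80223381/97103 -560389173/679721; 80223381/97103 60129654/97103 -59674671/97103; -560389173/679721 -59674671/97103 419975054/679721]
step 2: y = z − H·x̄ = [-4344675/97103]
step 2: S = H·P̄·Hᵀ + R = [145732333/97103]
step 2: K = P̄·Hᵀ·S⁻¹ = [86062320/145732333; 79616871/145732333; -78909257/145732333]
step 2: x' = x̄ + K·y = [8590920225/1020126331, 607747698/145732333, -3429425186/1020126331]
step 2: P' = (I − K·H)·P̄ = [698702469837/1020126331 49834998351/145732333 -351472410543/1020126331; 49834998351/145732333 24963066147/145732333 -24860415132/145732333; -351472410543/1020126331 -24860415132/145732333 181428468113/1020126331]

step 0: x' = [2914/265, 3957/530, -154/265], P' = [15132/265 9783/265 -877/265; 9783/265 13119/530 57/265; -877/265 57/265 1947/265]
step 1: x' = [-12346485/679721, -5863218/679721, 6406066/679721], P' = [187618071/679721 94553568/679721 -91153155/679721; 94553568/679721 48030000/679721 -44976759/679721; -91153155/679721 -44976759/679721 47331789/679721]
step 2: x' = [8590920225/1020126331, 607747698/145732333, -3429425186/1020126331], P' = [698702469837/1020126331 49834998351/145732333 -351472410543/1020126331; 49834998351/145732333 24963066147/145732333 -24860415132/145732333; -351472410543/1020126331 -24860415132/145732333 181428468113/1020126331]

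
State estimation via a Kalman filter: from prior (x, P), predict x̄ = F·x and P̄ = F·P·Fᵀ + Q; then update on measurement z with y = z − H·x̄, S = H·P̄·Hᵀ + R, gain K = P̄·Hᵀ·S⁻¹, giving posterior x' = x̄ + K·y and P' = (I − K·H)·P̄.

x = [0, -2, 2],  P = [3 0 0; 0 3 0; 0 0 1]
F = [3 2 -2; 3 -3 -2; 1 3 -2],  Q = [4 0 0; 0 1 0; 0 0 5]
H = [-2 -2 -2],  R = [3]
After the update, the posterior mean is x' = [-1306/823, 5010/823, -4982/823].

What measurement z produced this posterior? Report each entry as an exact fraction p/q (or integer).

x̄ = F·x = [-8, 2, -10]
P̄ = F·P·Fᵀ + Q = [47 13 31; 13 59 -14; 31 -14 39]
S = H·P̄·Hᵀ + R = [823]
K = P̄·Hᵀ·S⁻¹ = [-182/823; -116/823; -112/823]
x' − x̄ = [5278/823, 3364/823, 3248/823] = K·y
y = (KᵀK)⁻¹·Kᵀ·(x' − x̄) = [-29]
z = y + H·x̄ = [-29] + [32] = [3]

z = [3]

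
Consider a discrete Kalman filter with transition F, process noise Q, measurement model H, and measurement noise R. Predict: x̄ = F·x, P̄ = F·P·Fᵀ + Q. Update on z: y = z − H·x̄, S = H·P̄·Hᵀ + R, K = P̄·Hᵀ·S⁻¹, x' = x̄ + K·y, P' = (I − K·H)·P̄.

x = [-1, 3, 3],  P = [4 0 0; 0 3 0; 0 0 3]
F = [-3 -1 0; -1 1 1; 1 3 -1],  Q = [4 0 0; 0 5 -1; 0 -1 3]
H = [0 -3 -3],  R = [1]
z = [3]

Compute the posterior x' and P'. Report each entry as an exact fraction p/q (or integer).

x̄ = F·x = [0, 7, 5]
P̄ = F·P·Fᵀ + Q = [43 9 -21; 9 15 1; -21 1 37]
y = z − H·x̄ = [39]
S = H·P̄·Hᵀ + R = [487]
K = P̄·Hᵀ·S⁻¹ = [36/487; -48/487; -114/487]
x' = x̄ + K·y = [1404/487, 1537/487, -2011/487]
P' = (I − K·H)·P̄ = [19645/487 6111/487 -6123/487; 6111/487 5001/487 -4985/487; -6123/487 -4985/487 5023/487]

x' = [1404/487, 1537/487, -2011/487]
P' = [19645/487 6111/487 -6123/487; 6111/487 5001/487 -4985/487; -6123/487 -4985/487 5023/487]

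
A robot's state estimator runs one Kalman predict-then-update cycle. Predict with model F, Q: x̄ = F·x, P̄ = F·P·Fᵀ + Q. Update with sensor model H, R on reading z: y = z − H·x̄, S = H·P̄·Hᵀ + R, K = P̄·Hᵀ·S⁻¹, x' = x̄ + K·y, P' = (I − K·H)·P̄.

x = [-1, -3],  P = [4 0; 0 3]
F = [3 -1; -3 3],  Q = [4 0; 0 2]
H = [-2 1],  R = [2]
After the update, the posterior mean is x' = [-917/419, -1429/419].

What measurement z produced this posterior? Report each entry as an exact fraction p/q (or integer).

x̄ = F·x = [0, -6]
P̄ = F·P·Fᵀ + Q = [43 -45; -45 65]
S = H·P̄·Hᵀ + R = [419]
K = P̄·Hᵀ·S⁻¹ = [-131/419; 155/419]
x' − x̄ = [-917/419, 1085/419] = K·y
y = (KᵀK)⁻¹·Kᵀ·(x' − x̄) = [7]
z = y + H·x̄ = [7] + [-6] = [1]

z = [1]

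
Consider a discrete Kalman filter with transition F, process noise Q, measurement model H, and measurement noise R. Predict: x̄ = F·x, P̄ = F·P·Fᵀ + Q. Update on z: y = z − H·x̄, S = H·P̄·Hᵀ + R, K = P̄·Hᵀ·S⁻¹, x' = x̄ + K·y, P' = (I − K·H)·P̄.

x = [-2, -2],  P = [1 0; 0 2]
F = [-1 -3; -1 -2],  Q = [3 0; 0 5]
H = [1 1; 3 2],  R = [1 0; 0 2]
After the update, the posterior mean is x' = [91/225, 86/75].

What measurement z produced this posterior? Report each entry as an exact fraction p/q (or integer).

z = [2, 3]

x̄ = F·x = [8, 6]
P̄ = F·P·Fᵀ + Q = [22 13; 13 14]
S = H·P̄·Hᵀ + R = [63 159; 159 412]
K = P̄·Hᵀ·S⁻¹ = [-208/675 77/225; 157/225 -8/75]
x' − x̄ = [-1709/225, -364/75] = K·y
y = (KᵀK)⁻¹·Kᵀ·(x' − x̄) = [-12, -33]
z = y + H·x̄ = [-12, -33] + [14, 36] = [2, 3]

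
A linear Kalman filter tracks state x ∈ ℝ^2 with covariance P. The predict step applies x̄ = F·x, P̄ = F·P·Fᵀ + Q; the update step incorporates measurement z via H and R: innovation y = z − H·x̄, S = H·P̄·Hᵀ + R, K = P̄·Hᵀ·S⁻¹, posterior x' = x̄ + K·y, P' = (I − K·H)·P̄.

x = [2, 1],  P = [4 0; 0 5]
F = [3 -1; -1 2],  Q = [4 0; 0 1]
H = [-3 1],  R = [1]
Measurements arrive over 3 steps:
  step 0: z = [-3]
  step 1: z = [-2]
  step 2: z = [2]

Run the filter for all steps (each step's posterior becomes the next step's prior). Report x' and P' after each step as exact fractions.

step 0: x̄ = F·x = [5, 0]
step 0: P̄ = F·P·Fᵀ + Q = [45 -22; -22 25]
step 0: y = z − H·x̄ = [12]
step 0: S = H·P̄·Hᵀ + R = [563]
step 0: K = P̄·Hᵀ·S⁻¹ = [-157/563; 91/563]
step 0: x' = x̄ + K·y = [931/563, 1092/563]
step 0: P' = (I − K·H)·P̄ = [686/563 1901/563; 1901/563 5794/563]
step 1: x̄ = F·x = [1701/563, 1253/563]
step 1: P̄ = F·P·Fᵀ + Q = [2814/563 -339/563; -339/563 16821/563]
step 1: y = z − H·x̄ = [2724/563]
step 1: S = H·P̄·Hᵀ + R = [44744/563]
step 1: K = P̄·Hᵀ·S⁻¹ = [-8781/44744; 8919/22372]
step 1: x' = x̄ + K·y = [23175/11186, 23236/5593]
step 1: P' = (I − K·H)·P̄ = [86685/44744 125637/22372; 125637/22372 192915/11186]
step 2: x̄ = F·x = [23053/11186, 9967/1598]
step 2: P̄ = F·P·Fᵀ + Q = [223157/44744 -6351/6392; -6351/6392 316139/6392]
step 2: y = z − H·x̄ = [10881/5593]
step 2: S = H·P̄·Hᵀ + R = [566609/5593]
step 2: K = P̄·Hᵀ·S⁻¹ = [-89241/566609; 293293/566609]
step 2: x' = x̄ + K·y = [1988195/1133218, 8209259/1133218]
step 2: P' = (I − K·H)·P̄ = [11216005/4532872 32934087/4532872; 32934087/4532872 101148605/4532872]

step 0: x' = [931/563, 1092/563], P' = [686/563 1901/563; 1901/563 5794/563]
step 1: x' = [23175/11186, 23236/5593], P' = [86685/44744 125637/22372; 125637/22372 192915/11186]
step 2: x' = [1988195/1133218, 8209259/1133218], P' = [11216005/4532872 32934087/4532872; 32934087/4532872 101148605/4532872]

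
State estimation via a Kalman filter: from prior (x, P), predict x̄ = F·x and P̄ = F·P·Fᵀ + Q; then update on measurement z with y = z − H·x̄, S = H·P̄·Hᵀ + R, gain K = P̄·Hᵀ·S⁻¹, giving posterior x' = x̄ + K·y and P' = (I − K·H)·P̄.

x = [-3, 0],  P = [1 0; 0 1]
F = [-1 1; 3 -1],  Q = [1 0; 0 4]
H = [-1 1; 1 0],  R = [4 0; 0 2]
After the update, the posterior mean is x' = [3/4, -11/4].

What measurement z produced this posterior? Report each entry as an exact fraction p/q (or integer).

z = [-2, 1]

x̄ = F·x = [3, -9]
P̄ = F·P·Fᵀ + Q = [3 -4; -4 14]
S = H·P̄·Hᵀ + R = [29 -7; -7 5]
K = P̄·Hᵀ·S⁻¹ = [-7/48 19/48; 31/48 5/48]
x' − x̄ = [-9/4, 25/4] = K·y
y = (KᵀK)⁻¹·Kᵀ·(x' − x̄) = [10, -2]
z = y + H·x̄ = [10, -2] + [-12, 3] = [-2, 1]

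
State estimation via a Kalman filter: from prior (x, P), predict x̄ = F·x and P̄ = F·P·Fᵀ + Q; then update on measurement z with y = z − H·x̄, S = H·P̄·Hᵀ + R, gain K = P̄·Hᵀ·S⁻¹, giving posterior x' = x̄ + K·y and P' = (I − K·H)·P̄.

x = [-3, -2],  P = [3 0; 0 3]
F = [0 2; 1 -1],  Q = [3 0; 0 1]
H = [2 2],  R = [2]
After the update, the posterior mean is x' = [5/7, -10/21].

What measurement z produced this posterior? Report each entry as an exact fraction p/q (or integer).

z = [1]

x̄ = F·x = [-4, -1]
P̄ = F·P·Fᵀ + Q = [15 -6; -6 7]
S = H·P̄·Hᵀ + R = [42]
K = P̄·Hᵀ·S⁻¹ = [3/7; 1/21]
x' − x̄ = [33/7, 11/21] = K·y
y = (KᵀK)⁻¹·Kᵀ·(x' − x̄) = [11]
z = y + H·x̄ = [11] + [-10] = [1]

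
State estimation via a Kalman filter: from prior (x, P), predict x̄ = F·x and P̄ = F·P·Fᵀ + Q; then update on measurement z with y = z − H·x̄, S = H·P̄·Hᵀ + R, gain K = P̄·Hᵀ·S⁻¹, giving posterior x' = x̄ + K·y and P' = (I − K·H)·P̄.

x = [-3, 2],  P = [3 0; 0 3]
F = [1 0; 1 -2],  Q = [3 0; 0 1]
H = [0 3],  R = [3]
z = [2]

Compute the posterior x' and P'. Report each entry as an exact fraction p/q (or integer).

x' = [-78/49, 25/49]
P' = [267/49 3/49; 3/49 16/49]

x̄ = F·x = [-3, -7]
P̄ = F·P·Fᵀ + Q = [6 3; 3 16]
y = z − H·x̄ = [23]
S = H·P̄·Hᵀ + R = [147]
K = P̄·Hᵀ·S⁻¹ = [3/49; 16/49]
x' = x̄ + K·y = [-78/49, 25/49]
P' = (I − K·H)·P̄ = [267/49 3/49; 3/49 16/49]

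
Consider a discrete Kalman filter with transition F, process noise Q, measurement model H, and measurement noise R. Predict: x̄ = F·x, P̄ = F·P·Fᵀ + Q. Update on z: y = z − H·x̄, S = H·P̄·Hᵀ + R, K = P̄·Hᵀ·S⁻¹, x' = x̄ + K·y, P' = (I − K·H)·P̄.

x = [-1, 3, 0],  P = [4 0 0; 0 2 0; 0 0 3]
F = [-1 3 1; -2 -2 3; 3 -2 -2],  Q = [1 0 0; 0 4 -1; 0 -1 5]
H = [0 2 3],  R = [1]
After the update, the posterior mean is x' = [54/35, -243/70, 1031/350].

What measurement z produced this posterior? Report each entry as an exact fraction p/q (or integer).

x̄ = F·x = [10, -4, -9]
P̄ = F·P·Fᵀ + Q = [26 5 -30; 5 55 -35; -30 -35 61]
S = H·P̄·Hᵀ + R = [350]
K = P̄·Hᵀ·S⁻¹ = [-8/35; 1/70; 113/350]
x' − x̄ = [-296/35, 37/70, 4181/350] = K·y
y = (KᵀK)⁻¹·Kᵀ·(x' − x̄) = [37]
z = y + H·x̄ = [37] + [-35] = [2]

z = [2]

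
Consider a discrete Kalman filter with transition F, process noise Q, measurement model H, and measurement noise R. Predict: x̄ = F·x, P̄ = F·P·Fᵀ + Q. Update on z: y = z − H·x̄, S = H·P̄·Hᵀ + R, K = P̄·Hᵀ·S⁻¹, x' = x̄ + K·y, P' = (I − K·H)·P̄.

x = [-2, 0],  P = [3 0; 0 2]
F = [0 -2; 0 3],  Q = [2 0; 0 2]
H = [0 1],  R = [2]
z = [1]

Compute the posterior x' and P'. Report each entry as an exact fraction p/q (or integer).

x' = [-6/11, 10/11]
P' = [38/11 -12/11; -12/11 20/11]

x̄ = F·x = [0, 0]
P̄ = F·P·Fᵀ + Q = [10 -12; -12 20]
y = z − H·x̄ = [1]
S = H·P̄·Hᵀ + R = [22]
K = P̄·Hᵀ·S⁻¹ = [-6/11; 10/11]
x' = x̄ + K·y = [-6/11, 10/11]
P' = (I − K·H)·P̄ = [38/11 -12/11; -12/11 20/11]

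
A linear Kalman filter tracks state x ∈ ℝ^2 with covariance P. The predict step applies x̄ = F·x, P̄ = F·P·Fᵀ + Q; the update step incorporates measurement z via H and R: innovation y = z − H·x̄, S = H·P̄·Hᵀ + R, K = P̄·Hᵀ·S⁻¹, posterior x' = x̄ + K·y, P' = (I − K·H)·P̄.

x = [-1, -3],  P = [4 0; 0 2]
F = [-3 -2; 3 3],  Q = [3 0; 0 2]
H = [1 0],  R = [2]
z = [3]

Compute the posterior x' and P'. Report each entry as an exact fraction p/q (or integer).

x' = [159/49, -300/49]
P' = [94/49 -96/49; -96/49 440/49]

x̄ = F·x = [9, -12]
P̄ = F·P·Fᵀ + Q = [47 -48; -48 56]
y = z − H·x̄ = [-6]
S = H·P̄·Hᵀ + R = [49]
K = P̄·Hᵀ·S⁻¹ = [47/49; -48/49]
x' = x̄ + K·y = [159/49, -300/49]
P' = (I − K·H)·P̄ = [94/49 -96/49; -96/49 440/49]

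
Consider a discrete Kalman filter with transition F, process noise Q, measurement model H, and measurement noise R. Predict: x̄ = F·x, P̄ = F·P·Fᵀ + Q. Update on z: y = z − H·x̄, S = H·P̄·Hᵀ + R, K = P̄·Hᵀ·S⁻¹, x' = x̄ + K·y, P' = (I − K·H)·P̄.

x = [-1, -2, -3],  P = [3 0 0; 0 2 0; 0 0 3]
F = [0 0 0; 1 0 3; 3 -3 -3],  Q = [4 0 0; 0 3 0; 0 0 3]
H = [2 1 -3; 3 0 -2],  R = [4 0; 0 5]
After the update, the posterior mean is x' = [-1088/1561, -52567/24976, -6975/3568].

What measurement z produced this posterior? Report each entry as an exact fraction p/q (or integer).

z = [3, 1]

x̄ = F·x = [0, -10, 12]
P̄ = F·P·Fᵀ + Q = [4 0 0; 0 33 -18; 0 -18 75]
S = H·P̄·Hᵀ + R = [836 510; 510 341]
K = P̄·Hᵀ·S⁻¹ = [-212/1561 372/1561; 11307/24976 -7137/12488; -909/3568 -105/1784]
x' − x̄ = [-1088/1561, 197193/24976, -49791/3568] = K·y
y = (KᵀK)⁻¹·Kᵀ·(x' − x̄) = [49, 25]
z = y + H·x̄ = [49, 25] + [-46, -24] = [3, 1]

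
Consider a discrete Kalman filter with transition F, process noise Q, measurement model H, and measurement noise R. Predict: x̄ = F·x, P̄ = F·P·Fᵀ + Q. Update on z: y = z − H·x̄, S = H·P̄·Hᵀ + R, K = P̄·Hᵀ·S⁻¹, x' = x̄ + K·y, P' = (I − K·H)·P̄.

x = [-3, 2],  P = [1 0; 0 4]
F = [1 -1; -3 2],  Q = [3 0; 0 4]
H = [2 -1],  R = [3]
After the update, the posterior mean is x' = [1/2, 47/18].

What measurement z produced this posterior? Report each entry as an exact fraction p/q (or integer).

z = [-1]

x̄ = F·x = [-5, 13]
P̄ = F·P·Fᵀ + Q = [8 -11; -11 29]
S = H·P̄·Hᵀ + R = [108]
K = P̄·Hᵀ·S⁻¹ = [1/4; -17/36]
x' − x̄ = [11/2, -187/18] = K·y
y = (KᵀK)⁻¹·Kᵀ·(x' − x̄) = [22]
z = y + H·x̄ = [22] + [-23] = [-1]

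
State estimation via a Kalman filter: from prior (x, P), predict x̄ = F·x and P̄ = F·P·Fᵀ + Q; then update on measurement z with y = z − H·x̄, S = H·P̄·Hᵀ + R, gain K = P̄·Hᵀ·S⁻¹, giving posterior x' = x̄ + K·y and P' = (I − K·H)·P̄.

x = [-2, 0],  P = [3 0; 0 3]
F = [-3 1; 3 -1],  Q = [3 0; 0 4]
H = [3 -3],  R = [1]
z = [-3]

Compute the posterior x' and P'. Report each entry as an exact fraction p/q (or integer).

x' = [-39/88, 6/11]
P' = [2031/1144 246/143; 246/143 254/143]

x̄ = F·x = [6, -6]
P̄ = F·P·Fᵀ + Q = [33 -30; -30 34]
y = z − H·x̄ = [-39]
S = H·P̄·Hᵀ + R = [1144]
K = P̄·Hᵀ·S⁻¹ = [189/1144; -24/143]
x' = x̄ + K·y = [-39/88, 6/11]
P' = (I − K·H)·P̄ = [2031/1144 246/143; 246/143 254/143]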